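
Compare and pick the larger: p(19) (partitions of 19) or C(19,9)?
C(19,9)

Working:
Pentagonal recurrence p(n) = p(n−1) + p(n−2) − p(n−5) − p(n−7) + …: p(19) = p(18) + p(17) − p(14) − p(12) + p(7) + p(4) = 385 + 297 − 135 − 77 + 15 + 5 = 490; C(19,9) = 92,378.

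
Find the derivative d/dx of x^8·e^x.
Product rule: d/dx[x^8]·e^x + x^8·d/dx[e^x] = 8x^{7}e^x + x^8e^x.

Answer: (8x^7 + x^8)e^x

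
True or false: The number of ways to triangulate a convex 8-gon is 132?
Triangulations of a convex 8-gon are counted by the Catalan number C_6: C_6 = C(12,6)/(6+1) = 924/7 = 132.
Final answer: True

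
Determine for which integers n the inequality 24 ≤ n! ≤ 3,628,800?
4, 5, 6, 7, 8, 9, 10

Working:
n! is strictly increasing; 4! = 24 and 10! = 3,628,800, so valid n = 4, 5, 6, 7, 8, 9, 10.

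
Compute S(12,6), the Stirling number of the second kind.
Using the Stirling recurrence: S(n,k) = k·S(n-1,k) + S(n-1,k-1)
S(12,6) = 6·S(11,6) + S(11,5)
         = 6·179487 + 246730
         = 1076922 + 246730
         = 1,323,652

Answer: 1,323,652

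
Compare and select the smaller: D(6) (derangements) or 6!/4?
6!/4

Solution: D(6) = (6-1)·[D(5) + D(4)] = 5·[44 + 9] = 265; 6!/4 = 720/4 = 180.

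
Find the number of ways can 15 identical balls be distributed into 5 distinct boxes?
3,876

Explanation: C(15+5-1, 5-1) = C(19, 4) = 3,876.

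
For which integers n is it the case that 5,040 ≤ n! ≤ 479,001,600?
7, 8, 9, 10, 11, 12

Solution: n! is strictly increasing; 7! = 5,040 and 12! = 479,001,600, so valid n = 7, 8, 9, 10, 11, 12.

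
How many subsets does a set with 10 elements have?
Each element can be included or excluded: 2^10 = 1,024.

Answer: 1,024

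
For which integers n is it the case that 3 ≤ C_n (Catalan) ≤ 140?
3, 4, 5, 6

Solution: C_2=2; C_3=5; C_4=14; C_5=42; C_6=132; C_7=429. So valid n = 3, 4, 5, 6.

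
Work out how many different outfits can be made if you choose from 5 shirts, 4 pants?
20

Solution: By the multiplication principle: 5 × 4 = 20.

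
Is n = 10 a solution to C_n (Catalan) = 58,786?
No

Working:
C_10 = C(20,10)/(10+1) = 184,756/11 = 16,796, which does not equal 58,786.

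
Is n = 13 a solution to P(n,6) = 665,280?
No

Working:
P(13,6) = 13·12·11·10·9·8 = 1,235,520, which does not equal 665,280.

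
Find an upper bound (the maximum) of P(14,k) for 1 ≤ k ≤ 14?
87,178,291,200

Working:
P(14,k) increases in k, so maximum at k = 14: 14! = 87,178,291,200.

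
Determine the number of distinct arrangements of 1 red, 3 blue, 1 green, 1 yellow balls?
Multinomial: 6!/(1! × 3! × 1! × 1!) = 120.

Answer: 120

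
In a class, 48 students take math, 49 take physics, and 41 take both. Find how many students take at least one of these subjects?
56

Reasoning: |A∪B| = |A|+|B|-|A∩B| = 48+49-41 = 56.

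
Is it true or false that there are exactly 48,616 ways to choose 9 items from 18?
False

Explanation: C(18,9) = 48,620 ≠ 48616.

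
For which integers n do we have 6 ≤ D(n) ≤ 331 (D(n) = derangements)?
4, 5, 6
Using D(n) = (n−1)[D(n−1) + D(n−2)] with D(1)=0, D(2)=1: D(3)=2; D(4)=9; D(5)=44; D(6)=265; D(7)=1,854. So valid n = 4, 5, 6.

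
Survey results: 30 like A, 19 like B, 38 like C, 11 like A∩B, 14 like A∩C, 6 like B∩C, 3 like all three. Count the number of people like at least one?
59
|A∪B∪C| = 30+19+38-11-14-6+3 = 59.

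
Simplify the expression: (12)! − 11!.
439,084,800

Solution: (12)! − 11! = (12)·11! − 11! = (12−1)·11! = 11·11! = 439,084,800.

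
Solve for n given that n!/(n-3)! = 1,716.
13

Explanation: n!/(n-3)! = n×(n-1)×(n-2), a product of 3 consecutive integers ≈ (n−1)^3. 1,716^(1/3) + 1 ≈ 13.0; check n = 13: 13×12×11 = 1,716 ✓. So n = 13.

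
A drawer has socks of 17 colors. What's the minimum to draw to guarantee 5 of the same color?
69

Solution: Worst case: 4 of each = 68. One more: 69.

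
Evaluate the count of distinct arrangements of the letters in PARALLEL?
3,360

Reasoning: Word has 8 letters (P=1, A=2, R=1, L=3, E=1). Arrangements: 8!/Π(k!) = 3,360.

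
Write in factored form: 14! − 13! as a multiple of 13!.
13 × 13! = 80,951,270,400

Solution: 14! − 13! = 14·13! − 13! = (14 − 1)·13! = 13 × 13! = 80,951,270,400.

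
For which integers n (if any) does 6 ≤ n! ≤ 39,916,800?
3, 4, 5, 6, 7, 8, 9, 10, 11

Explanation: n! is strictly increasing; 3! = 6 and 11! = 39,916,800, so valid n = 3, 4, 5, 6, 7, 8, 9, 10, 11.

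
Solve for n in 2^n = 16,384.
14

Explanation: 16,384 = 1,024 × 16 = 2^10 × 2^4 = 2^14, so n = 14.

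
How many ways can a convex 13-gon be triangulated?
58,786

Reasoning: Using the Catalan number formula: C_n = C(2n, n) / (n+1)
C_11 = C(22, 11) / (11+1)
     = 705432 / 12
     = 58,786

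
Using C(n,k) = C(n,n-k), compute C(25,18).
480,700
C(25,18) = C(25,7) = 480,700.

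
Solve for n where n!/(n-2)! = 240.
n!/(n-2)! = n×(n-1), a product of 2 consecutive integers ≈ (n−0.5)^2. 240^(1/2) + 0.5 ≈ 16.0; check n = 16: 16×15 = 240 ✓. So n = 16.

Answer: 16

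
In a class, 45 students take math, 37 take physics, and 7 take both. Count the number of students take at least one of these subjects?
75

Solution: |A∪B| = |A|+|B|-|A∩B| = 45+37-7 = 75.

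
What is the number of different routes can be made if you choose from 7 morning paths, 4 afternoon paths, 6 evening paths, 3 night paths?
504

Working:
By the multiplication principle: 7 × 4 × 6 × 3 = 504.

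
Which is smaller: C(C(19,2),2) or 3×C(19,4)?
3×C(19,4)

C(C(19,2),2)=14,535, 3×C(19,4)=11,628.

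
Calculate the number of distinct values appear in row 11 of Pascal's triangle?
6

Reasoning: Row 11 has entries C(11,0)..C(11,11); by symmetry C(11,k)=C(11,11-k), giving 6 distinct values.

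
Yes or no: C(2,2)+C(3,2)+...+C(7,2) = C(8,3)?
Hockey stick identity gives Σ = C(8,3) = 56; RHS C(8,3) = 56.

Answer: Yes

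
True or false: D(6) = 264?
Derangements of 6 elements: D(6) = (6-1)·[D(5) + D(4)] = 5·[44 + 9] = 265.

Answer: False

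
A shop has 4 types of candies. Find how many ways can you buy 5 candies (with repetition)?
56

Explanation: Stars and bars: C(5+4-1, 5) = C(8, 5) = 56.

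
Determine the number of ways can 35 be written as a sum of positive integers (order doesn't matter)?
Pentagonal recurrence p(n) = p(n−1) + p(n−2) − p(n−5) − p(n−7) + …: p(35) = p(34) + p(33) − p(30) − p(28) + p(23) + p(20) − p(13) − p(9) + p(0) = 12,310 + 10,143 − 5,604 − 3,718 + 1,255 + 627 − 101 − 30 + 1 = 14,883.

Answer: 14,883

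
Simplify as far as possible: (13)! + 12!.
(13)! + 12! = (13)·12! + 12! = (13+1)·12! = 14·12! = 6,706,022,400.

Answer: 6,706,022,400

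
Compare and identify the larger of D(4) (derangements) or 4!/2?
D(4) = (4-1)·[D(3) + D(2)] = 3·[2 + 1] = 9; 4!/2 = 24/2 = 12.

Answer: 4!/2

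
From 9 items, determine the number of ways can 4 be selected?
126

Explanation: C(9,4) = 9! / (4! × (9-4)!)
         = 9! / (4! × 5!)
         = 126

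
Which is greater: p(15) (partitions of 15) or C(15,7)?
C(15,7)

Pentagonal recurrence p(n) = p(n−1) + p(n−2) − p(n−5) − p(n−7) + …: p(15) = p(14) + p(13) − p(10) − p(8) + p(3) + p(0) = 135 + 101 − 42 − 22 + 3 + 1 = 176; C(15,7) = 6,435.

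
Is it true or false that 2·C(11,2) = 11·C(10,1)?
Absorption identity k·C(n,k) = n·C(n-1,k-1). LHS = 2·55 = 110; RHS = 11·10 = 110.

Answer: True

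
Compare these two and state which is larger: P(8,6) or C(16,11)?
P(8,6)
P(8,6)=20,160, C(16,11)=4,368.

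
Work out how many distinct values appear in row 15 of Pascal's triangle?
8

Explanation: Row 15 has entries C(15,0)..C(15,15); by symmetry C(15,k)=C(15,15-k), giving 8 distinct values.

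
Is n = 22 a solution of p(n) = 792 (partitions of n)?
No
Pentagonal recurrence p(n) = p(n−1) + p(n−2) − p(n−5) − p(n−7) + …: p(22) = p(21) + p(20) − p(17) − p(15) + p(10) + p(7) − p(0) = 792 + 627 − 297 − 176 + 42 + 15 − 1 = 1,002, which does not equal 792.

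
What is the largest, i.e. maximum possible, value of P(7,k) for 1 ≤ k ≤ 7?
5,040

Working:
P(7,k) increases in k, so maximum at k = 7: 7! = 5,040.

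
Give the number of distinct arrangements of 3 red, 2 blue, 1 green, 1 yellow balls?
Multinomial: 7!/(3! × 2! × 1! × 1!) = 420.
Final answer: 420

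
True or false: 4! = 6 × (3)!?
False

4! = 4 × 3! = 24, but 6 × 3! = 36.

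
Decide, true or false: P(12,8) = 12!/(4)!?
Permutation formula P(n,k) = n!/(n-k)!: 12!/4! = 479,001,600/24 = 19,958,400 = P(12,8). The statement holds.
Final answer: True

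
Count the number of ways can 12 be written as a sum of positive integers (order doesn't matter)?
77

Solution: Pentagonal recurrence p(n) = p(n−1) + p(n−2) − p(n−5) − p(n−7) + …: p(12) = p(11) + p(10) − p(7) − p(5) + p(0) = 56 + 42 − 15 − 7 + 1 = 77.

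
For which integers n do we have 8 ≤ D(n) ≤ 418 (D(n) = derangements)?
Using D(n) = (n−1)[D(n−1) + D(n−2)] with D(1)=0, D(2)=1: D(3)=2; D(4)=9; D(5)=44; D(6)=265; D(7)=1,854. So valid n = 4, 5, 6.
Final answer: 4, 5, 6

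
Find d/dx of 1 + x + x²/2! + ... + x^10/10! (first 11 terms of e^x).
1 + x + x²/2! + ... + x^9/9!
Differentiating term by term gives the first 10 terms of e^x.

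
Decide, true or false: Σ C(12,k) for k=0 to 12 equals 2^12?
Binomial theorem: Σ C(12,k) = (1+1)^12 = 2^12 = 4,096; RHS 2^12 = 4,096.

Answer: True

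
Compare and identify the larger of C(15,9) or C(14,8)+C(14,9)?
Equal

Working:
By Pascal's identity: C(15,9) = C(14,8)+C(14,9) = 5,005. Equal.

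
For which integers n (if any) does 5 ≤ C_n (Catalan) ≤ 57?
C_2=2; C_3=5; C_4=14; C_5=42; C_6=132. So valid n = 3, 4, 5.
Final answer: 3, 4, 5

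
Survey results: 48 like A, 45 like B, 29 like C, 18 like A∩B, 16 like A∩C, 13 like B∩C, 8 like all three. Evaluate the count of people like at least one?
|A∪B∪C| = 48+45+29-18-16-13+8 = 83.
Final answer: 83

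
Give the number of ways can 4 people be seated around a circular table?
Circular arrangements: (4-1)! = 6.
Final answer: 6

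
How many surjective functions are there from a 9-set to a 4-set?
186,480

Working:
Onto functions = 4! × S(9,4)
First compute S(9,4) via recurrence:
Using the Stirling recurrence: S(n,k) = k·S(n-1,k) + S(n-1,k-1)
S(9,4) = 4·S(8,4) + S(8,3)
         = 4·1701 + 966
         = 6804 + 966
         = 7,770
Then: 24 × 7770 = 186,480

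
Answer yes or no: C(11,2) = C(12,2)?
No

Explanation: LHS = C(11,2) = 55; RHS = C(12,2) = 66. 55 ≠ 66, so the statement does not hold.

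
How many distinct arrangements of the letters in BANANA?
Word has 6 letters (B=1, A=3, N=2). Arrangements: 6!/Π(k!) = 60.

Answer: 60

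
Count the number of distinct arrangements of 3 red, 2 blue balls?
10

Reasoning: Multinomial: 5!/(3! × 2!) = 10.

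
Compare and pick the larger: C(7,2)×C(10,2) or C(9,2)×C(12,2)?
C(9,2)×C(12,2)

Working:
C(7,2)×C(10,2)=945, C(9,2)×C(12,2)=2,376.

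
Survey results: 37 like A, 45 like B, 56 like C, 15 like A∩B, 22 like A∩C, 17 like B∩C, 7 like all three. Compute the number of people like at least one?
|A∪B∪C| = 37+45+56-15-22-17+7 = 91.

Answer: 91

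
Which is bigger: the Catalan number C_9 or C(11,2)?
C_9 = C(18,9)/(9+1) = 48,620/10 = 4,862; C(11,2) = 55.
Final answer: C_9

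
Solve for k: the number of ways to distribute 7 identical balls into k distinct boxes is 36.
3

Stars and bars: the count is C(7+k−1, k−1), increasing in k. k=2: C(8,1) = 8, k=3: C(9,2) = 36 ✓. So k = 3.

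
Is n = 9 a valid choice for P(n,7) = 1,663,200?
P(9,7) = 9·8·7·6·5·4·3 = 181,440, which does not equal 1,663,200.
Final answer: No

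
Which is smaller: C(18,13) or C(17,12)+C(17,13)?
By Pascal's identity: C(18,13) = C(17,12)+C(17,13) = 8,568. Equal.
Final answer: Equal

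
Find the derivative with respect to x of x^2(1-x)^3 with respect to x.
Product rule: 2x^{1}(1-x)^{3} + x^2·(-3)(1-x)^{2}.

Answer: 2x^1(1-x)^3 - 3x^2(1-x)^2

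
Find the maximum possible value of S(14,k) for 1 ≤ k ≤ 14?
63,436,373

Row S(14,k) for k = 1..14 (via S(n,k) = k·S(n−1,k) + S(n−1,k−1)): 1, 8,191, 788,970, 10,391,745, 40,075,035, 63,436,373, 49,329,280, 20,912,320, 5,135,130, 752,752, 66,066, 3,367, 91, 1. The row is unimodal; maximum at k = 6: 63,436,373.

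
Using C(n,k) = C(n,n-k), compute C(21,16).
20,349
C(21,16) = C(21,5) = 20,349.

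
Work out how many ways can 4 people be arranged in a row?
24

Working:
Arrangements of 4 distinct objects: 4! = 24.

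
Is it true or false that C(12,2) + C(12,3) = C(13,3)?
True
Pascal's identity: LHS = 66 + 220 = 286; RHS = C(13,3) = 286. Both sides agree, so the statement holds.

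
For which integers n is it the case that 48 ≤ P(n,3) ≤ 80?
P(4,3)=24; P(5,3)=60; P(6,3)=120. So valid n = 5.
Final answer: 5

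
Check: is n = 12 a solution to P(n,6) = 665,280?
Yes

Explanation: P(12,6) = 12·11·10·9·8·7 = 665,280, which equals 665,280.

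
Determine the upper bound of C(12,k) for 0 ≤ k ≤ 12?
924
Maximum at k = 6: C(12,6) = 924.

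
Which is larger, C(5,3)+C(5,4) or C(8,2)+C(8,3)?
C(8,2)+C(8,3)

Solution: First=15, Second=84.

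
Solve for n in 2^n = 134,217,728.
27

134,217,728 = 1,024 × 1,024 × 128 = 2^10 × 2^10 × 2^7 = 2^27, so n = 27.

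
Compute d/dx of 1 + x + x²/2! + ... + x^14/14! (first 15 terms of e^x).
1 + x + x²/2! + ... + x^13/13!

Explanation: Differentiating term by term gives the first 14 terms of e^x.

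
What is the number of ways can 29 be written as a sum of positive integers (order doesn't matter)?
4,565

Solution: Pentagonal recurrence p(n) = p(n−1) + p(n−2) − p(n−5) − p(n−7) + …: p(29) = p(28) + p(27) − p(24) − p(22) + p(17) + p(14) − p(7) − p(3) = 3,718 + 3,010 − 1,575 − 1,002 + 297 + 135 − 15 − 3 = 4,565.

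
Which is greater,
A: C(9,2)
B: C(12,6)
B
A=C(9,2)=36, B=C(12,6)=924.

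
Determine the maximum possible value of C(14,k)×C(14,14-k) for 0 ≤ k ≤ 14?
11,778,624

Working:
C(14,k)·C(14,14-k) = C(14,k)², maximised at the centre k = 7: C(14,7)² = 11,778,624.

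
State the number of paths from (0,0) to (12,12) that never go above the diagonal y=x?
208,012

Solution: Counted by the Catalan number C_12: C_12 = C(24,12)/(12+1) = 2,704,156/13 = 208,012.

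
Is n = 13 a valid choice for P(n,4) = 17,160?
Yes

P(13,4) = 13·12·11·10 = 17,160, which equals 17,160.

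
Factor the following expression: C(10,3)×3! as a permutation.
C(10,3)×3! = [10!/(3!(7)!)]×3! = 10!/(7)! = P(10,3) = 720.

Answer: P(10,3)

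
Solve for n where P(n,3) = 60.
5
P(n,3) = n(n−1)(n−2) is increasing in n; n(n−1)(n−2) ≈ (n−1)^3 = 60 gives n ≈ 4.9. Check: P(3,3) = 6, P(4,3) = 24, P(5,3) = 60 ✓. So n = 5.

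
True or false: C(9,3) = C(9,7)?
False

Working:
C(9,3) = 84 but C(9,7) = 36; symmetry gives C(9,3) = C(9,6), not C(9,7).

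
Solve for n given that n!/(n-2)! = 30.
6

Explanation: n!/(n-2)! = n×(n-1), a product of 2 consecutive integers ≈ (n−0.5)^2. 30^(1/2) + 0.5 ≈ 6.0; check n = 6: 6×5 = 30 ✓. So n = 6.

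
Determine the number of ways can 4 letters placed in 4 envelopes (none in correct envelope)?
9

Explanation: Using D(n) = (n-1)[D(n-1) + D(n-2)]:
D(4) = (4-1) × [D(3) + D(2)]
      = 3 × [2 + 1]
      = 3 × 3
      = 9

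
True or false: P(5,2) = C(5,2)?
False

Explanation: P(5,2) = 20 and C(5,2) = 10; P(n,r) = r! × C(n,r) so P > C whenever r ≥ 2.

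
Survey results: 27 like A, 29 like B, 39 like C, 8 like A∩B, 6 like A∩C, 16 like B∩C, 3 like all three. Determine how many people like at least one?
|A∪B∪C| = 27+29+39-8-6-16+3 = 68.

Answer: 68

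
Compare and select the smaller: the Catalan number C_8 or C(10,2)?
C(10,2)
C_8 = C(16,8)/(8+1) = 12,870/9 = 1,430; C(10,2) = 45.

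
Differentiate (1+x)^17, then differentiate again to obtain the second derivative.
272(1+x)^15

Explanation: First derivative: 17(1+x)^{16}. Second derivative: 17·16·(1+x)^{15} = 272(1+x)^{15}.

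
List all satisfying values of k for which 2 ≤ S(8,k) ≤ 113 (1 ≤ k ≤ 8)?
7

Reasoning: S(8,1)=1; S(8,2)=127; S(8,3)=966; S(8,4)=1,701; S(8,5)=1,050; S(8,6)=266; S(8,7)=28; S(8,8)=1. So valid k = 7.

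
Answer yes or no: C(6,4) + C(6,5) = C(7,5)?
Yes

Explanation: Pascal's identity: LHS = 15 + 6 = 21; RHS = C(7,5) = 21. Both sides agree, so the statement holds.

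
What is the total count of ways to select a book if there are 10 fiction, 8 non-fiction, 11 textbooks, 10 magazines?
39

Explanation: By the addition principle: 10 + 8 + 11 + 10 = 39.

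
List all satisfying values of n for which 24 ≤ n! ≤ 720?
4, 5, 6

Explanation: n! is strictly increasing; 4! = 24 and 6! = 720, so valid n = 4, 5, 6.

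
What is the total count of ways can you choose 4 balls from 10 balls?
210

Reasoning: C(10,4) = 10! / (4! × (10-4)!)
         = 10! / (4! × 6!)
         = 210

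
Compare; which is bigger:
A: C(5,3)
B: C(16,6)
B
A=C(5,3)=10, B=C(16,6)=8,008.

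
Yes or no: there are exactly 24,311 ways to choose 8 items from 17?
No

C(17,8) = 24,310 ≠ 24311.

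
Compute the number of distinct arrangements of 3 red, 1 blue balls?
4

Explanation: Multinomial: 4!/(3! × 1!) = 4.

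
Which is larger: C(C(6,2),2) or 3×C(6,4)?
C(C(6,2),2)

Reasoning: C(C(6,2),2)=105, 3×C(6,4)=45.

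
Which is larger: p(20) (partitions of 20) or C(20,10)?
C(20,10)

Working:
Pentagonal recurrence p(n) = p(n−1) + p(n−2) − p(n−5) − p(n−7) + …: p(20) = p(19) + p(18) − p(15) − p(13) + p(8) + p(5) = 490 + 385 − 176 − 101 + 22 + 7 = 627; C(20,10) = 184,756.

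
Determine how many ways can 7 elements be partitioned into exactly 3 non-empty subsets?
301

Working:
This equals S(7,3), the Stirling number of the 2nd kind.
Using the Stirling recurrence: S(n,k) = k·S(n-1,k) + S(n-1,k-1)
S(7,3) = 3·S(6,3) + S(6,2)
         = 3·90 + 31
         = 270 + 31
         = 301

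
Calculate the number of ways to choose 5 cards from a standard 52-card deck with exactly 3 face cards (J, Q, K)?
171,600

12 face cards and 40 non-face cards: C(12,3) × C(40,2) = 220 × 780 = 171,600.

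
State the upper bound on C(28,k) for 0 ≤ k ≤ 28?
40,116,600

Explanation: Maximum at k = 14: C(28,14) = 40,116,600.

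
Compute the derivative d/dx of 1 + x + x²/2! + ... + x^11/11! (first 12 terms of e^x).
Differentiating term by term gives the first 11 terms of e^x.
Final answer: 1 + x + x²/2! + ... + x^10/10!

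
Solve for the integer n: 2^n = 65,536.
65,536 = 1,024 × 64 = 2^10 × 2^6 = 2^16, so n = 16.
Final answer: 16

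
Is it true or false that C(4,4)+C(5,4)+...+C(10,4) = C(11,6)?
True

Reasoning: Hockey stick identity gives Σ = C(11,5) = 462; RHS C(11,6) = 462.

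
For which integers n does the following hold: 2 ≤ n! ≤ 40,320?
2, 3, 4, 5, 6, 7, 8

Working:
n! is strictly increasing; 2! = 2 and 8! = 40,320, so valid n = 2, 3, 4, 5, 6, 7, 8.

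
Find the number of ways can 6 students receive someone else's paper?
265

Explanation: Using D(n) = (n-1)[D(n-1) + D(n-2)]:
D(6) = (6-1) × [D(5) + D(4)]
      = 5 × [44 + 9]
      = 5 × 53
      = 265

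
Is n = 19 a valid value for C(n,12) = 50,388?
Yes

Solution: C(19,12) = 19·18·17·16·15·14·13·12·11·10·9·8/12! = 24,135,932,620,800/479,001,600 = 50,388, which equals 50,388.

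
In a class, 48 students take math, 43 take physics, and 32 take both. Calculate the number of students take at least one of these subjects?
59

Explanation: |A∪B| = |A|+|B|-|A∩B| = 48+43-32 = 59.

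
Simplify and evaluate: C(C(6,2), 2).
105

Explanation: C(6,2) = 15, then C(15, 2) = 105.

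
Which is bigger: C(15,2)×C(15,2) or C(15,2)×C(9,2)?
C(15,2)×C(15,2)

Working:
C(15,2)×C(15,2)=11,025, C(15,2)×C(9,2)=3,780.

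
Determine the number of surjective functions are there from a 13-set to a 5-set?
901,020,120
Onto functions = 5! × S(13,5)
First compute S(13,5) via recurrence:
Using the Stirling recurrence: S(n,k) = k·S(n-1,k) + S(n-1,k-1)
S(13,5) = 5·S(12,5) + S(12,4)
         = 5·1379400 + 611501
         = 6897000 + 611501
         = 7,508,501
Then: 120 × 7508501 = 901,020,120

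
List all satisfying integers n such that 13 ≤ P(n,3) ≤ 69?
4, 5

Explanation: P(3,3)=6; P(4,3)=24; P(5,3)=60; P(6,3)=120. So valid n = 4, 5.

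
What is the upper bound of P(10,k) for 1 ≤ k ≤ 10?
3,628,800

Explanation: P(10,k) increases in k, so maximum at k = 10: 10! = 3,628,800.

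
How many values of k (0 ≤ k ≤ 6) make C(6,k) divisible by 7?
0

Working:
Checking C(6,k) mod 7 for k = 0..6: none are divisible by 7. Count = 0.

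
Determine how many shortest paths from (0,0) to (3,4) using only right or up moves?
35

Choose 3 rights from 7 moves: C(7,3) = 35.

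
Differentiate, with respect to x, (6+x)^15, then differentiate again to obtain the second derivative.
210(6+x)^13

Explanation: First derivative: 15(6+x)^{14}. Second derivative: 15·14·(6+x)^{13} = 210(6+x)^{13}.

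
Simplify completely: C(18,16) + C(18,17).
171

Explanation: By Pascal's identity: C(19,17) = 171.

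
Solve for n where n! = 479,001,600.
12

Explanation: n! is strictly increasing. 10! = 3,628,800, 11! = 39,916,800, 12! = 479,001,600 ✓. So n = 12.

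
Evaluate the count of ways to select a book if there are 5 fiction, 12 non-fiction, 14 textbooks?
By the addition principle: 5 + 12 + 14 = 31.

Answer: 31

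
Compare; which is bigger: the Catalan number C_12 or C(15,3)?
C_12 = C(24,12)/(12+1) = 2,704,156/13 = 208,012; C(15,3) = 455.
Final answer: C_12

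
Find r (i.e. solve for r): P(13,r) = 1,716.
3
P(13,r) = 13·12·…·(13−r+1), a product of r factors. Multiplying down from 13: 13 = 13; 13·12 = 156; 13·12·11 = 1,716 ✓ (3 factors). So r = 3.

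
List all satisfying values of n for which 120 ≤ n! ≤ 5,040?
5, 6, 7

Working:
n! is strictly increasing; 5! = 120 and 7! = 5,040, so valid n = 5, 6, 7.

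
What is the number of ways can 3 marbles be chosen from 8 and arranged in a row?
336

Working:
P(8,3) = 8!/(8-3)! = 336.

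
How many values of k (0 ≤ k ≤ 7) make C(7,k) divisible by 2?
0

Solution: Checking C(7,k) mod 2 for k = 0..7: none are divisible by 2. Count = 0.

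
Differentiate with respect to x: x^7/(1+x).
(7x^6(1+x) - x^7)/(1+x)²
Quotient rule: [7x^{6}(1+x) - x^7]/(1+x)².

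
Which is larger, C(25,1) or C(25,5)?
C(25,5)
C(25,1)=25, C(25,5)=53,130.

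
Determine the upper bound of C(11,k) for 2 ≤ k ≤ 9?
462

Reasoning: C(11,k) is maximised at the centre of the row: C(11,5) = 462.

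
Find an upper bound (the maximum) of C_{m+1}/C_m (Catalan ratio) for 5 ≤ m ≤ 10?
7/2
C_{m+1}/C_m = 2(2m+1)/(m+2), which increases with m. Maximum at m = 10: 2·21/12 = 7/2.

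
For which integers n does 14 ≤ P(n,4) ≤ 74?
4

Reasoning: P(3,4)=0; P(4,4)=24; P(5,4)=120. So valid n = 4.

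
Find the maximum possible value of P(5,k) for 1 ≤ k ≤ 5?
P(5,k) increases in k, so maximum at k = 5: 5! = 120.
Final answer: 120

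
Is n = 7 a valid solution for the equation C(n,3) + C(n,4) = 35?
No
C(7,3) + C(7,4) = 35 + 35 = 70, which does not equal 35.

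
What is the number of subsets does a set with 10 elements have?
Each element can be included or excluded: 2^10 = 1,024.
Final answer: 1,024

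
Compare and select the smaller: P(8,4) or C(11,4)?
C(11,4)

Explanation: P(8,4)=1,680, C(11,4)=330.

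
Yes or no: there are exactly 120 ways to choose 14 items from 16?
C(16,14) = 120.

Answer: Yes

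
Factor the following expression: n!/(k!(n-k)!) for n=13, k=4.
C(13,4) = 715

Reasoning: This is the binomial coefficient C(13,4) = 715.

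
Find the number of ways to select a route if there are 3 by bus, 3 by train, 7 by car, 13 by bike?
26

By the addition principle: 3 + 3 + 7 + 13 = 26.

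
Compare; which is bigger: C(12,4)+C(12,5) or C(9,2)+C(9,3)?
First=1,287, Second=120.
Final answer: C(12,4)+C(12,5)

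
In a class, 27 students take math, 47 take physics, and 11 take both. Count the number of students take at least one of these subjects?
63

Explanation: |A∪B| = |A|+|B|-|A∩B| = 27+47-11 = 63.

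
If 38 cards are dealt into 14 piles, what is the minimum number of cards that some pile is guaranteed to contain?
Pigeonhole: ⌈38/14⌉ = 3.

Answer: 3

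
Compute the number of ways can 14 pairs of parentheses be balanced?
2,674,440

Reasoning: Using the Catalan number formula: C_n = C(2n, n) / (n+1)
C_14 = C(28, 14) / (14+1)
     = 40116600 / 15
     = 2,674,440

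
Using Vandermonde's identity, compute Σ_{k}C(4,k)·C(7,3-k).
165

Working:
= C(4+7,3) = C(11,3) = 165.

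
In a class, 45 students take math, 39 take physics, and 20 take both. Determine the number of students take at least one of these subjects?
64

Working:
|A∪B| = |A|+|B|-|A∩B| = 45+39-20 = 64.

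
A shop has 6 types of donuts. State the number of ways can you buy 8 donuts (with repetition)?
1,287

Working:
Stars and bars: C(8+6-1, 8) = C(13, 8) = 1,287.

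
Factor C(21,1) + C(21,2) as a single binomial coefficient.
C(22,2)

Working:
By Pascal's identity: C(21,1) + C(21,2) = C(22,2) = 231.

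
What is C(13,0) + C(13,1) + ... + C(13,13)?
Sum of binomial coefficients = 2^13 = 8,192.
Final answer: 8,192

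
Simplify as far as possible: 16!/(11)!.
524,160
This equals 16×15×...×12 = 524,160.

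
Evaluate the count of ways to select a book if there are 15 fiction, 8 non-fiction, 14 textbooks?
By the addition principle: 15 + 8 + 14 = 37.

Answer: 37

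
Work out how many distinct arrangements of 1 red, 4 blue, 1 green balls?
30

Working:
Multinomial: 6!/(1! × 4! × 1!) = 30.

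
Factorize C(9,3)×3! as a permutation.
P(9,3)

C(9,3)×3! = [9!/(3!(6)!)]×3! = 9!/(6)! = P(9,3) = 504.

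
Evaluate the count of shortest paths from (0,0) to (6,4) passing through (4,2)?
To (4,2): C(6,4)=15. From there: C(4,2)=6. Total: 90.

Answer: 90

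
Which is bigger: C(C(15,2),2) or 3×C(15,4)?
C(C(15,2),2)

Working:
C(C(15,2),2)=5,460, 3×C(15,4)=4,095.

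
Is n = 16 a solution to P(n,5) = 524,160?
P(16,5) = 16·15·14·13·12 = 524,160, which equals 524,160.
Final answer: Yes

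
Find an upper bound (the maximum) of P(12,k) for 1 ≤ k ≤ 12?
479,001,600

Explanation: P(12,k) increases in k, so maximum at k = 12: 12! = 479,001,600.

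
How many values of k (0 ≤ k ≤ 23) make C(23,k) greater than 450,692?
8

Row 23 is unimodal and symmetric about k=23/2. C(23,7)=245,157 ≤ 450,692; C(23,8)=490,314 > 450,692; by symmetry C(23,k) > 450,692 for k = 8..15. That's 15 - 8 + 1 = 8 values.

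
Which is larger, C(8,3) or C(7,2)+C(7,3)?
Equal

Solution: By Pascal's identity: C(8,3) = C(7,2)+C(7,3) = 56. Equal.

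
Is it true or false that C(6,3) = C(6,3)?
True

Working:
Symmetry C(n,k) = C(n,n-k): C(6,3) = 20 and C(6,3) = 20. Both sides agree, so the statement holds.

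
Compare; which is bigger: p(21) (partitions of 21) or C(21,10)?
C(21,10)

Solution: Pentagonal recurrence p(n) = p(n−1) + p(n−2) − p(n−5) − p(n−7) + …: p(21) = p(20) + p(19) − p(16) − p(14) + p(9) + p(6) = 627 + 490 − 231 − 135 + 30 + 11 = 792; C(21,10) = 352,716.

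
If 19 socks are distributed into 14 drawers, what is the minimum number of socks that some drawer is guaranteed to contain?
2

Working:
Pigeonhole: ⌈19/14⌉ = 2.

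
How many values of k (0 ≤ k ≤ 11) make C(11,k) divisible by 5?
6

Checking C(11,k) mod 5 for k = 0..11: divisible at k = 2, 3, 4, 7, 8, 9. That's 6 values.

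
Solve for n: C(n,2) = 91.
14

C(n,2) = n(n−1)/2! is increasing in n, and n(n−1) = 2!·91 = 182 ≈ (n−0.5)^2 gives n ≈ 14.0. Check: C(12,2) = 66, C(13,2) = 78, C(14,2) = 91 ✓. So n = 14.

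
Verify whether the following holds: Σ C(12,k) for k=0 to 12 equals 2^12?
True

Binomial theorem: Σ C(12,k) = (1+1)^12 = 2^12 = 4,096; RHS 2^12 = 4,096.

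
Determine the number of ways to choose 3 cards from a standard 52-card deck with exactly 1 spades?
9,633

13 spades and 39 non-spades: C(13,1) × C(39,2) = 13 × 741 = 9,633.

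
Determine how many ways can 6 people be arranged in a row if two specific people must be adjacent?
240

Treat pair as unit: (6-1)! arrangements × 2 internal orders = 240.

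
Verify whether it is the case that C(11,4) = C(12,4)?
False

Solution: LHS = C(11,4) = 330; RHS = C(12,4) = 495. 330 ≠ 495, so the statement does not hold.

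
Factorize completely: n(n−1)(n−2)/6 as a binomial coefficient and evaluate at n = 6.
C(n,3); C(6,3) = 20
n(n−1)(n−2)/6 = n!/(3!(n−3)!) = C(n,3). At n = 6: C(6,3) = 20.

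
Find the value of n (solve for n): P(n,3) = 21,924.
29

Reasoning: P(n,3) = n(n−1)(n−2) is increasing in n; n(n−1)(n−2) ≈ (n−1)^3 = 21,924 gives n ≈ 29.0. Check: P(27,3) = 17,550, P(28,3) = 19,656, P(29,3) = 21,924 ✓. So n = 29.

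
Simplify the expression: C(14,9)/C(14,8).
2/3

Explanation: C(n,k+1)/C(n,k) = (n−k)/(k+1). Here (14−8)/(8+1) = 6/9 = 2/3.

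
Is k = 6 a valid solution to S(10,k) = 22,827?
Yes

S(10,6) = 6·S(9,6) + S(9,5) = 6·2,646 + 6,951 = 22,827, which equals 22,827.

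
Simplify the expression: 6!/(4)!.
30
This equals 6×5 = 30.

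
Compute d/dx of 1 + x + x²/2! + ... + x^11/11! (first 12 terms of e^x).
1 + x + x²/2! + ... + x^10/10!

Explanation: Differentiating term by term gives the first 11 terms of e^x.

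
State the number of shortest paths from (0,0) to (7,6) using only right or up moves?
Choose 7 rights from 13 moves: C(13,7) = 1,716.
Final answer: 1,716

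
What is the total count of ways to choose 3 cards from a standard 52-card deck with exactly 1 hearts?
9,633

Explanation: 13 hearts and 39 non-hearts: C(13,1) × C(39,2) = 13 × 741 = 9,633.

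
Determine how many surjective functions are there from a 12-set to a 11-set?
Onto functions = 11! × S(12,11)
First compute S(12,11) via recurrence:
Using the Stirling recurrence: S(n,k) = k·S(n-1,k) + S(n-1,k-1)
S(12,11) = 11·S(11,11) + S(11,10)
         = 11·1 + 55
         = 11 + 55
         = 66
Then: 39916800 × 66 = 2,634,508,800

Answer: 2,634,508,800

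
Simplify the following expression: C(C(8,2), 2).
378

Reasoning: C(8,2) = 28, then C(28, 2) = 378.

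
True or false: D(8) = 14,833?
True

Reasoning: Derangements of 8 elements: D(8) = (8-1)·[D(7) + D(6)] = 7·[1,854 + 265] = 14,833.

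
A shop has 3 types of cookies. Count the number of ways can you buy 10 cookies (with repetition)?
Stars and bars: C(10+3-1, 10) = C(12, 10) = 66.

Answer: 66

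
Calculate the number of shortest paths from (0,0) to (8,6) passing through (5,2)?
To (5,2): C(7,5)=21. From there: C(7,3)=35. Total: 735.
Final answer: 735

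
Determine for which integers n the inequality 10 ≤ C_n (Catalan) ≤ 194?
4, 5, 6

Explanation: C_3=5; C_4=14; C_5=42; C_6=132; C_7=429. So valid n = 4, 5, 6.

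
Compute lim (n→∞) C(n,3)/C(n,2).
∞

Reasoning: C(n,3)/C(n,2) = (n-2)/3 → ∞ as n → ∞.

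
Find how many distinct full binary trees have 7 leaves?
132

Working:
Using the Catalan number formula: C_n = C(2n, n) / (n+1)
C_6 = C(12, 6) / (6+1)
     = 924 / 7
     = 132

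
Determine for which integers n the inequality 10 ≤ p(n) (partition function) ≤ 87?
6, 7, 8, 9, 10, 11, 12

Explanation: Tabulating p(n) via p(n) = p(n−1) + p(n−2) − p(n−5) − p(n−7) + …: p(5)=7; p(6)=11; p(7)=15; p(8)=22; p(9)=30; p(10)=42; p(11)=56; p(12)=77; p(13)=101. So valid n = 6, 7, 8, 9, 10, 11, 12.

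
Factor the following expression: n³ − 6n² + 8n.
n³ − 6n² + 8n = n(n² − 6n + 8) = n(n − 2)(n − 4).
Final answer: n(n − 2)(n − 4)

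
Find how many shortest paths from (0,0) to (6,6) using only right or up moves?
924

Explanation: Choose 6 rights from 12 moves: C(12,6) = 924.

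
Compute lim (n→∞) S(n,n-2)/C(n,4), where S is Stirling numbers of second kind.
3

Explanation: The leading term of S(n,n-2) as a polynomial in n is (3)!!·C(n,4), so the ratio → (3)!! = 3.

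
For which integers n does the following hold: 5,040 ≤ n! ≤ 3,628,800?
7, 8, 9, 10

n! is strictly increasing; 7! = 5,040 and 10! = 3,628,800, so valid n = 7, 8, 9, 10.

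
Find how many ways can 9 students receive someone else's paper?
133,496

Using D(n) = (n-1)[D(n-1) + D(n-2)]:
D(9) = (9-1) × [D(8) + D(7)]
      = 8 × [14833 + 1854]
      = 8 × 16687
      = 133,496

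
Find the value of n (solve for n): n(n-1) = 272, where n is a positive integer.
17

Working:
n² − n − 272 = 0, so n = (1 ± √(1 + 4·272))/2 = (1 ± √1,089)/2 = (1 ± 33)/2, i.e. n = 17 or n = -16. Taking the positive root, n = 17 (check: 17×16 = 272).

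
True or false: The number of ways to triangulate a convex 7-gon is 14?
False

Explanation: Triangulations of a convex 7-gon are counted by the Catalan number C_5: C_5 = C(10,5)/(5+1) = 252/6 = 42.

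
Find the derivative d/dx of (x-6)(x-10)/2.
(2x - 16)/2
d/dx[(x-6)(x-10)] = (x-10) + (x-6) = 2x - 16. Dividing by 2 gives (2x - 16)/2.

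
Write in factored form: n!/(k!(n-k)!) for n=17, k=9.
C(17,9) = 24,310

This is the binomial coefficient C(17,9) = 24,310.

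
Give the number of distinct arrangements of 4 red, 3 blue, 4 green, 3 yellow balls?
Multinomial: 14!/(4! × 3! × 4! × 3!) = 4,204,200.
Final answer: 4,204,200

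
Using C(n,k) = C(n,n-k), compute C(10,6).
210
C(10,6) = C(10,4) = 210.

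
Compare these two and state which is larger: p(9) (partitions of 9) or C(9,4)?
C(9,4)

Explanation: Pentagonal recurrence p(n) = p(n−1) + p(n−2) − p(n−5) − p(n−7) + …: p(9) = p(8) + p(7) − p(4) − p(2) = 22 + 15 − 5 − 2 = 30; C(9,4) = 126.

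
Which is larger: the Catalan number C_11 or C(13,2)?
C_11

Explanation: C_11 = C(22,11)/(11+1) = 705,432/12 = 58,786; C(13,2) = 78.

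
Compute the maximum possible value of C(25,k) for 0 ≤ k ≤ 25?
5,200,300

Working:
Maximum at k = 12 or k = 13: C(25,12) = 5,200,300.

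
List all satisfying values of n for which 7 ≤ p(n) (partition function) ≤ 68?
5, 6, 7, 8, 9, 10, 11

Tabulating p(n) via p(n) = p(n−1) + p(n−2) − p(n−5) − p(n−7) + …: p(4)=5; p(5)=7; p(6)=11; p(7)=15; p(8)=22; p(9)=30; p(10)=42; p(11)=56; p(12)=77. So valid n = 5, 6, 7, 8, 9, 10, 11.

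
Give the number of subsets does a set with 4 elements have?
16

Explanation: Each element can be included or excluded: 2^4 = 16.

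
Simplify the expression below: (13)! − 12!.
5,748,019,200

(13)! − 12! = (13)·12! − 12! = (13−1)·12! = 12·12! = 5,748,019,200.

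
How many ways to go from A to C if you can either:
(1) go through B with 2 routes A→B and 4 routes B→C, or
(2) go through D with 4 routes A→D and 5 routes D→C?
28

Route via B: 2×4=8. Route via D: 4×5=20. Total: 28.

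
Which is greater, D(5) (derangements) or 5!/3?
D(5)

Solution: D(5) = (5-1)·[D(4) + D(3)] = 4·[9 + 2] = 44; 5!/3 = 120/3 = 40.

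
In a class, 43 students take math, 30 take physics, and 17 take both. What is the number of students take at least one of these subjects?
56
|A∪B| = |A|+|B|-|A∩B| = 43+30-17 = 56.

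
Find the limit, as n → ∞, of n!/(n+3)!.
n!/(n+3)! = 1/[(n+1)(n+2)(n+3)] → 0 as n → ∞.
Final answer: 0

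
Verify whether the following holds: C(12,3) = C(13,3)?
LHS = C(12,3) = 220; RHS = C(13,3) = 286. 220 ≠ 286, so the statement does not hold.

Answer: False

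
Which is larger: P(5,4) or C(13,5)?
C(13,5)

P(5,4)=120, C(13,5)=1,287.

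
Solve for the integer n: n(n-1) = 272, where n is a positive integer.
17

Working:
n² − n − 272 = 0, so n = (1 ± √(1 + 4·272))/2 = (1 ± √1,089)/2 = (1 ± 33)/2, i.e. n = 17 or n = -16. Taking the positive root, n = 17 (check: 17×16 = 272).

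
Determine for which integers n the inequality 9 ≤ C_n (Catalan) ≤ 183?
4, 5, 6

C_3=5; C_4=14; C_5=42; C_6=132; C_7=429. So valid n = 4, 5, 6.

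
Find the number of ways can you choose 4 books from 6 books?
15

Explanation: C(6,4) = 6! / (4! × (6-4)!)
         = 6! / (4! × 2!)
         = 15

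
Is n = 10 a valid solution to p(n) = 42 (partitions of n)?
Pentagonal recurrence p(n) = p(n−1) + p(n−2) − p(n−5) − p(n−7) + …: p(10) = p(9) + p(8) − p(5) − p(3) = 30 + 22 − 7 − 3 = 42, which equals 42.
Final answer: Yes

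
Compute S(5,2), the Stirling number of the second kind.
15

Explanation: Using the Stirling recurrence: S(n,k) = k·S(n-1,k) + S(n-1,k-1)
S(5,2) = 2·S(4,2) + S(4,1)
         = 2·7 + 1
         = 14 + 1
         = 15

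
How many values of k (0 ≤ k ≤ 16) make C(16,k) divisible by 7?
Checking C(16,k) mod 7 for k = 0..16: divisible at k = 3, 4, 5, 6, 10, 11, 12, 13. That's 8 values.

Answer: 8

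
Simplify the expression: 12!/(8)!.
11,880

This equals 12×11×...×9 = 11,880.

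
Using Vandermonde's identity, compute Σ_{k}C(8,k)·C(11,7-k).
= C(8+11,7) = C(19,7) = 50,388.

Answer: 50,388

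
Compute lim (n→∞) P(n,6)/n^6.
1

P(n,6) = n(n-1)···(n-5) ≈ n^6 for large n. Limit = 1.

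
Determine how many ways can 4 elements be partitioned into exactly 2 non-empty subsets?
7

Reasoning: This equals S(4,2), the Stirling number of the 2nd kind.
Using the Stirling recurrence: S(n,k) = k·S(n-1,k) + S(n-1,k-1)
S(4,2) = 2·S(3,2) + S(3,1)
         = 2·3 + 1
         = 6 + 1
         = 7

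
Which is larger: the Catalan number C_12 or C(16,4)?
C_12
C_12 = C(24,12)/(12+1) = 2,704,156/13 = 208,012; C(16,4) = 1,820.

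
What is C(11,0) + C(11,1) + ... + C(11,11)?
2,048

Explanation: Sum of binomial coefficients = 2^11 = 2,048.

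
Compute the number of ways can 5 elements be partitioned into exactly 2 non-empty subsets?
15

Solution: This equals S(5,2), the Stirling number of the 2nd kind.
Using the Stirling recurrence: S(n,k) = k·S(n-1,k) + S(n-1,k-1)
S(5,2) = 2·S(4,2) + S(4,1)
         = 2·7 + 1
         = 14 + 1
         = 15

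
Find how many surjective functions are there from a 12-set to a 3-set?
519,156
Onto functions = 3! × S(12,3)
First compute S(12,3) via recurrence:
Using the Stirling recurrence: S(n,k) = k·S(n-1,k) + S(n-1,k-1)
S(12,3) = 3·S(11,3) + S(11,2)
         = 3·28501 + 1023
         = 85503 + 1023
         = 86,526
Then: 6 × 86526 = 519,156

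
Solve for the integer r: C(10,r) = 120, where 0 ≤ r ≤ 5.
3

Explanation: C(10,r) is increasing for 0 ≤ r ≤ 5. Stepping up (C(10,r+1) = C(10,r)·(10−r)/(r+1)): C(10,1) = 10, C(10,2) = 45, C(10,3) = 120 ✓. So r = 3.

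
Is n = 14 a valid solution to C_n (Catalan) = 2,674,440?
Yes

Explanation: C_14 = C(28,14)/(14+1) = 40,116,600/15 = 2,674,440, which equals 2,674,440.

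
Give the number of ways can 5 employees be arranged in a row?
120

Arrangements of 5 distinct objects: 5! = 120.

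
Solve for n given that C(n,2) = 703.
38

Working:
C(n,2) = n(n−1)/2! is increasing in n, and n(n−1) = 2!·703 = 1,406 ≈ (n−0.5)^2 gives n ≈ 38.0. Check: C(36,2) = 630, C(37,2) = 666, C(38,2) = 703 ✓. So n = 38.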